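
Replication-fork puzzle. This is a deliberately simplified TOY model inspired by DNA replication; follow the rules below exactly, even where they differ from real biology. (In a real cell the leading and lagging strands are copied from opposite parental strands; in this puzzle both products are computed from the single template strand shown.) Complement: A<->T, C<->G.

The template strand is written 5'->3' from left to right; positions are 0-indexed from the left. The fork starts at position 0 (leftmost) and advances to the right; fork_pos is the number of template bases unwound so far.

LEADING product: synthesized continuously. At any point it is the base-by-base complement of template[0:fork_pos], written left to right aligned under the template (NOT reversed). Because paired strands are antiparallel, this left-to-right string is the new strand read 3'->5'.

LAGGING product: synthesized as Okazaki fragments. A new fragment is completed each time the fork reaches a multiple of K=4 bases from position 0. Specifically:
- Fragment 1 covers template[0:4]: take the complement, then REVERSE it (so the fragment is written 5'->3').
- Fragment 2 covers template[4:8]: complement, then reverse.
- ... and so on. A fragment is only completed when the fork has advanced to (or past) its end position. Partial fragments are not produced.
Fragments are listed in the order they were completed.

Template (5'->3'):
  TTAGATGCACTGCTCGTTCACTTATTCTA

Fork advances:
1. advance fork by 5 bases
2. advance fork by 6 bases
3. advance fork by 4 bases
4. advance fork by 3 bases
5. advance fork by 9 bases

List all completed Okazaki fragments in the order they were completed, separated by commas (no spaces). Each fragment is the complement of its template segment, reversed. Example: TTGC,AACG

Answer: CTAA,GCAT,CAGT,CGAG,TGAA,TAAG

Derivation:
Step 1: advance 5 -> fork_pos = 0 + 5 = 5. Reached multiple(s) of 4: 4 -> fragment 1 completed (1 total).
Step 2: advance 6 -> fork_pos = 5 + 6 = 11. Reached multiple(s) of 4: 8 -> fragment 2 completed (2 total).
Step 3: advance 4 -> fork_pos = 11 + 4 = 15. Reached multiple(s) of 4: 12 -> fragment 3 completed (3 total).
Step 4: advance 3 -> fork_pos = 15 + 3 = 18. Reached multiple(s) of 4: 16 -> fragment 4 completed (4 total).
Step 5: advance 9 -> fork_pos = 18 + 9 = 27. Reached multiple(s) of 4: 20, 24 -> fragments 5-6 completed (6 total).
Final fork_pos = 27, so 6 fragment(s) are complete. Build each: template segment -> complement -> reverse.
Fragment 1: template[0:4] = TTAG -> complement AATC -> reversed CTAA
Fragment 2: template[4:8] = ATGC -> complement TACG -> reversed GCAT
Fragment 3: template[8:12] = ACTG -> complement TGAC -> reversed CAGT
Fragment 4: template[12:16] = CTCG -> complement GAGC -> reversed CGAG
Fragment 5: template[16:20] = TTCA -> complement AAGT -> reversed TGAA
Fragment 6: template[20:24] = CTTA -> complement GAAT -> reversed TAAG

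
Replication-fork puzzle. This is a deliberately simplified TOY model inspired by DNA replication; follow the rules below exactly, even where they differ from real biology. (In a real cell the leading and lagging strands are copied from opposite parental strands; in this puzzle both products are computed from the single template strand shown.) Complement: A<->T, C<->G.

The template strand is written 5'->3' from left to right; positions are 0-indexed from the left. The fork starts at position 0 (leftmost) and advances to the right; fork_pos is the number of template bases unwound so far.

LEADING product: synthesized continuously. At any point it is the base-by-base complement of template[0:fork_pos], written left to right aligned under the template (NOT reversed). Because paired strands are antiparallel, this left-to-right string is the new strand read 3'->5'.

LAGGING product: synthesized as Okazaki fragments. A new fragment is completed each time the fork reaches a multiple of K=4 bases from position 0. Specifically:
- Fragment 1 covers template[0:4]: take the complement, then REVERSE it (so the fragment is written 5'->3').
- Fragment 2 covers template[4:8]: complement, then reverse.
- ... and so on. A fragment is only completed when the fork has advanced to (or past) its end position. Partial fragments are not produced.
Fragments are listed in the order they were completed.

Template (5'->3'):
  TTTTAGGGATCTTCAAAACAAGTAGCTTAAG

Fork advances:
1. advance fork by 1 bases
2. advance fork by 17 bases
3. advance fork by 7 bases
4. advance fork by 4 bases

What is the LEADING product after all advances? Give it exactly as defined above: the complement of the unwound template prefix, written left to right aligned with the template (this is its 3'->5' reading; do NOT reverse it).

Answer: AAAATCCCTAGAAGTTTTGTTCATCGAAT

Derivation:
Step 1: advance 1 -> fork_pos = 0 + 1 = 1.
Step 2: advance 17 -> fork_pos = 1 + 17 = 18.
Step 3: advance 7 -> fork_pos = 18 + 7 = 25.
Step 4: advance 4 -> fork_pos = 25 + 4 = 29.
Unwound prefix: template[0:29] = TTTTAGGGATCTTCAAAACAAGTAGCTTA
Complement it base by base (A<->T, C<->G), keeping left-to-right order:
  [0:5] TTTTA -> AAAAT
  [5:10] GGGAT -> CCCTA
  [10:15] CTTCA -> GAAGT
  [15:20] AAACA -> TTTGT
  [20:25] AGTAG -> TCATC
  [25:29] CTTA -> GAAT
Concatenate: AAAATCCCTAGAAGTTTTGTTCATCGAAT (length 29; written aligned with the template, i.e. 3'->5').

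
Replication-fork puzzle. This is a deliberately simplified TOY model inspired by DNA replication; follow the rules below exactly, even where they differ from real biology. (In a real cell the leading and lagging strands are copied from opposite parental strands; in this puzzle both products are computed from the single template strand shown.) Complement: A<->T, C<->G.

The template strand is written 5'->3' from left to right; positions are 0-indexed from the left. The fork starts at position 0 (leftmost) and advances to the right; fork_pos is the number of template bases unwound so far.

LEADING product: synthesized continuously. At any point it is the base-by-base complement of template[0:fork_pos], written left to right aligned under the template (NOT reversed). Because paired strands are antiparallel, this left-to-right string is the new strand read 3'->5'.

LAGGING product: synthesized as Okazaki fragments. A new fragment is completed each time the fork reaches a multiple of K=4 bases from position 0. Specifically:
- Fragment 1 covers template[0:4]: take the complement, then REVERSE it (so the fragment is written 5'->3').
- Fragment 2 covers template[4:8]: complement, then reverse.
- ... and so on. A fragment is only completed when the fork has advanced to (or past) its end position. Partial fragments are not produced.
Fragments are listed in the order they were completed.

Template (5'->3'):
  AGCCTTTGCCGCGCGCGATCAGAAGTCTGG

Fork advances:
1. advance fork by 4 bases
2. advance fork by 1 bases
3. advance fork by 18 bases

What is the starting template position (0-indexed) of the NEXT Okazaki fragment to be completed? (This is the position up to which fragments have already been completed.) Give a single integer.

Step 1: advance 4 -> fork_pos = 0 + 4 = 4. Reached multiple(s) of 4: 4 -> fragment 1 completed (1 total).
Step 2: advance 1 -> fork_pos = 4 + 1 = 5. Next multiple of 4 is 8 (not reached); still 1 fragment(s).
Step 3: advance 18 -> fork_pos = 5 + 18 = 23. Reached multiple(s) of 4: 8, 12, 16, 20 -> fragments 2-5 completed (5 total).
5 fragment(s) completed, covering template[0:20] (5 x 4 = 20). The next fragment, fragment 6, covers template[20:24], so it starts at position 20.

Answer: 20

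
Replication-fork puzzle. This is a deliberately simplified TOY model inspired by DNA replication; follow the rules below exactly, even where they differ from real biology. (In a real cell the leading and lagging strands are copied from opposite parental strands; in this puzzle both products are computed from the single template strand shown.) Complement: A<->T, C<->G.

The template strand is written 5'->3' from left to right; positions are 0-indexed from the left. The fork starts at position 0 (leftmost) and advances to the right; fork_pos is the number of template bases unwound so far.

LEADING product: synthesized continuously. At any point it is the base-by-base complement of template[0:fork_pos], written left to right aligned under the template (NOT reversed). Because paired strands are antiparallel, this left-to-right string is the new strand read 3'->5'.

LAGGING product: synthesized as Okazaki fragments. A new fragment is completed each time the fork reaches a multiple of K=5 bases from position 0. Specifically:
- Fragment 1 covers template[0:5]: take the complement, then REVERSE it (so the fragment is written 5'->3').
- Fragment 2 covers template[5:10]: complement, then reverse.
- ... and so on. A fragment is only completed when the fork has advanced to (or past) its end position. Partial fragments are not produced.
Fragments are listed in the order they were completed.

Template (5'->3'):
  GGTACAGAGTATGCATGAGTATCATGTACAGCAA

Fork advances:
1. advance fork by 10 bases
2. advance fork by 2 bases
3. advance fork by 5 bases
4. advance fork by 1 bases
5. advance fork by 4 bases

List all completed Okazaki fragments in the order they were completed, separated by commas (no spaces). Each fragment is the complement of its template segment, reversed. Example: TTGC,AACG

Answer: GTACC,ACTCT,TGCAT,ACTCA

Derivation:
Step 1: advance 10 -> fork_pos = 0 + 10 = 10. Reached multiple(s) of 5: 5, 10 -> fragments 1-2 completed (2 total).
Step 2: advance 2 -> fork_pos = 10 + 2 = 12. Next multiple of 5 is 15 (not reached); still 2 fragment(s).
Step 3: advance 5 -> fork_pos = 12 + 5 = 17. Reached multiple(s) of 5: 15 -> fragment 3 completed (3 total).
Step 4: advance 1 -> fork_pos = 17 + 1 = 18. Next multiple of 5 is 20 (not reached); still 3 fragment(s).
Step 5: advance 4 -> fork_pos = 18 + 4 = 22. Reached multiple(s) of 5: 20 -> fragment 4 completed (4 total).
Final fork_pos = 22, so 4 fragment(s) are complete. Build each: template segment -> complement -> reverse.
Fragment 1: template[0:5] = GGTAC -> complement CCATG -> reversed GTACC
Fragment 2: template[5:10] = AGAGT -> complement TCTCA -> reversed ACTCT
Fragment 3: template[10:15] = ATGCA -> complement TACGT -> reversed TGCAT
Fragment 4: template[15:20] = TGAGT -> complement ACTCA -> reversed ACTCA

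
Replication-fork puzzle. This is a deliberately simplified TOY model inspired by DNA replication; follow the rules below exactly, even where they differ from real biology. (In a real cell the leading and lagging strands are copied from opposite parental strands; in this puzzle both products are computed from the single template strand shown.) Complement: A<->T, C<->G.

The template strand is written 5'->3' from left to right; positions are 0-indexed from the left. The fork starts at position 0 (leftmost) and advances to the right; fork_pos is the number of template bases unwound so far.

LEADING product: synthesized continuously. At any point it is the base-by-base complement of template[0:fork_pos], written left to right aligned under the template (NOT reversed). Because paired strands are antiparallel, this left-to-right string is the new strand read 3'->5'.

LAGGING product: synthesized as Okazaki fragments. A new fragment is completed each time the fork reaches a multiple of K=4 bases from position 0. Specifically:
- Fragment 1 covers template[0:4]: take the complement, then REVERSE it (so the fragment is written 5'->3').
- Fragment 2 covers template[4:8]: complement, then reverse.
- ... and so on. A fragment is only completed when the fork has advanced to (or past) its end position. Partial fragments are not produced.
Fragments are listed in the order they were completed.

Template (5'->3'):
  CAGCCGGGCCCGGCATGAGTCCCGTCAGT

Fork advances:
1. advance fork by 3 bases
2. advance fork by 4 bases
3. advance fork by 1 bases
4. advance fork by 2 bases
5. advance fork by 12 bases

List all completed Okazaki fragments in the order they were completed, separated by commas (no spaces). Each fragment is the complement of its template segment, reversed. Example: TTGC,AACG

Answer: GCTG,CCCG,CGGG,ATGC,ACTC

Derivation:
Step 1: advance 3 -> fork_pos = 0 + 3 = 3. Next multiple of 4 is 4 (not reached); still 0 fragment(s).
Step 2: advance 4 -> fork_pos = 3 + 4 = 7. Reached multiple(s) of 4: 4 -> fragment 1 completed (1 total).
Step 3: advance 1 -> fork_pos = 7 + 1 = 8. Reached multiple(s) of 4: 8 -> fragment 2 completed (2 total).
Step 4: advance 2 -> fork_pos = 8 + 2 = 10. Next multiple of 4 is 12 (not reached); still 2 fragment(s).
Step 5: advance 12 -> fork_pos = 10 + 12 = 22. Reached multiple(s) of 4: 12, 16, 20 -> fragments 3-5 completed (5 total).
Final fork_pos = 22, so 5 fragment(s) are complete. Build each: template segment -> complement -> reverse.
Fragment 1: template[0:4] = CAGC -> complement GTCG -> reversed GCTG
Fragment 2: template[4:8] = CGGG -> complement GCCC -> reversed CCCG
Fragment 3: template[8:12] = CCCG -> complement GGGC -> reversed CGGG
Fragment 4: template[12:16] = GCAT -> complement CGTA -> reversed ATGC
Fragment 5: template[16:20] = GAGT -> complement CTCA -> reversed ACTC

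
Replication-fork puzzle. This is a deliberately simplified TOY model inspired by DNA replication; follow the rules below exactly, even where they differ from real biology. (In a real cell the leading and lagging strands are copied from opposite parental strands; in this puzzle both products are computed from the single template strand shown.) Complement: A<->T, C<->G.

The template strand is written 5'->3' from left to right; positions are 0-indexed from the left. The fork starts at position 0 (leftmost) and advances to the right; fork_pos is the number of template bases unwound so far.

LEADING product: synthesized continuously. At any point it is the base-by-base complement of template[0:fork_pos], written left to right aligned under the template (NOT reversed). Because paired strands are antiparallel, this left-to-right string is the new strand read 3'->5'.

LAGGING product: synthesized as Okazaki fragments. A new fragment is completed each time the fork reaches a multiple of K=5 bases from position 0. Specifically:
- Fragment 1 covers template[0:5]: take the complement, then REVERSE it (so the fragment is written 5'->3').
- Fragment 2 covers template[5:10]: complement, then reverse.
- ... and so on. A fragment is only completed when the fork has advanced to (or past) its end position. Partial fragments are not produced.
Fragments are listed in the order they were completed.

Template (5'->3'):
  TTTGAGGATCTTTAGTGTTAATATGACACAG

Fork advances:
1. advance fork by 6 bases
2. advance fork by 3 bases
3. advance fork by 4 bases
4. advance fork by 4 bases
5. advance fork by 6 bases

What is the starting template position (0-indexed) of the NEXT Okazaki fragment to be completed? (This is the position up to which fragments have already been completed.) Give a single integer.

Step 1: advance 6 -> fork_pos = 0 + 6 = 6. Reached multiple(s) of 5: 5 -> fragment 1 completed (1 total).
Step 2: advance 3 -> fork_pos = 6 + 3 = 9. Next multiple of 5 is 10 (not reached); still 1 fragment(s).
Step 3: advance 4 -> fork_pos = 9 + 4 = 13. Reached multiple(s) of 5: 10 -> fragment 2 completed (2 total).
Step 4: advance 4 -> fork_pos = 13 + 4 = 17. Reached multiple(s) of 5: 15 -> fragment 3 completed (3 total).
Step 5: advance 6 -> fork_pos = 17 + 6 = 23. Reached multiple(s) of 5: 20 -> fragment 4 completed (4 total).
4 fragment(s) completed, covering template[0:20] (4 x 5 = 20). The next fragment, fragment 5, covers template[20:25], so it starts at position 20.

Answer: 20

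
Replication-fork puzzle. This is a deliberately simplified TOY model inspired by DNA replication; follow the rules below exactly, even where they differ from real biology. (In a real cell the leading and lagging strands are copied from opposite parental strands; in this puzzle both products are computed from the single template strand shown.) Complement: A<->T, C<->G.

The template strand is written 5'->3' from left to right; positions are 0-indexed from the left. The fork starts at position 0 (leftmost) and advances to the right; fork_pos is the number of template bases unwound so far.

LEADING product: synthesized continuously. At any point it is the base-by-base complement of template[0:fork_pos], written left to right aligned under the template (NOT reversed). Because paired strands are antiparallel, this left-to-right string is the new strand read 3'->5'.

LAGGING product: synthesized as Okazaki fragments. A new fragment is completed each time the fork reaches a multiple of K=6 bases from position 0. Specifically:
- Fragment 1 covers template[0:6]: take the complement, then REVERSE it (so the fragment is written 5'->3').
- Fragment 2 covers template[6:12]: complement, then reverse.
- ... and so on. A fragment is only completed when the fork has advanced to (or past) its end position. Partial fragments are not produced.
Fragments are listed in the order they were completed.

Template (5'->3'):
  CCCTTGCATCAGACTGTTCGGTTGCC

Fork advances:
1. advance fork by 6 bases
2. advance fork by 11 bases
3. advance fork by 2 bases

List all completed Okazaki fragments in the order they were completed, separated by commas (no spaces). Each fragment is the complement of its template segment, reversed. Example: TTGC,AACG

Step 1: advance 6 -> fork_pos = 0 + 6 = 6. Reached multiple(s) of 6: 6 -> fragment 1 completed (1 total).
Step 2: advance 11 -> fork_pos = 6 + 11 = 17. Reached multiple(s) of 6: 12 -> fragment 2 completed (2 total).
Step 3: advance 2 -> fork_pos = 17 + 2 = 19. Reached multiple(s) of 6: 18 -> fragment 3 completed (3 total).
Final fork_pos = 19, so 3 fragment(s) are complete. Build each: template segment -> complement -> reverse.
Fragment 1: template[0:6] = CCCTTG -> complement GGGAAC -> reversed CAAGGG
Fragment 2: template[6:12] = CATCAG -> complement GTAGTC -> reversed CTGATG
Fragment 3: template[12:18] = ACTGTT -> complement TGACAA -> reversed AACAGT

Answer: CAAGGG,CTGATG,AACAGT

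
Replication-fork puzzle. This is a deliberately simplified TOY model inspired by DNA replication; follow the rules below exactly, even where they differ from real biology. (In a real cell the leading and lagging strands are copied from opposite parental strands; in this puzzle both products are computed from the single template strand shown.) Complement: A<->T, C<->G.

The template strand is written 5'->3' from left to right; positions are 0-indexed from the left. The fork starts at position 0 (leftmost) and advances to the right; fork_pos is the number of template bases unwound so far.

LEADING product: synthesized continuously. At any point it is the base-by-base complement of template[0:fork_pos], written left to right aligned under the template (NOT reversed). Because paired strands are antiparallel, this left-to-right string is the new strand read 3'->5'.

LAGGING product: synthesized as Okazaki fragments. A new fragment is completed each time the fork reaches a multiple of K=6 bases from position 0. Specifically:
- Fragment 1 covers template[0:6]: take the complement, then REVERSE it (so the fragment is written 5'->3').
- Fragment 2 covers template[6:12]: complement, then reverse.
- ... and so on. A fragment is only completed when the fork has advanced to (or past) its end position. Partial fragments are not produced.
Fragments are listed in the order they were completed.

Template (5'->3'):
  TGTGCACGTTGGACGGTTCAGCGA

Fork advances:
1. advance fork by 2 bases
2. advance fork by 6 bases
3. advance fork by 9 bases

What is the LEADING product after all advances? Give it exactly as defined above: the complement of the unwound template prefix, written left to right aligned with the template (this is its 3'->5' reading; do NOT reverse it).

Step 1: advance 2 -> fork_pos = 0 + 2 = 2.
Step 2: advance 6 -> fork_pos = 2 + 6 = 8.
Step 3: advance 9 -> fork_pos = 8 + 9 = 17.
Unwound prefix: template[0:17] = TGTGCACGTTGGACGGT
Complement it base by base (A<->T, C<->G), keeping left-to-right order:
  [0:5] TGTGC -> ACACG
  [5:10] ACGTT -> TGCAA
  [10:15] GGACG -> CCTGC
  [15:17] GT -> CA
Concatenate: ACACGTGCAACCTGCCA (length 17; written aligned with the template, i.e. 3'->5').

Answer: ACACGTGCAACCTGCCA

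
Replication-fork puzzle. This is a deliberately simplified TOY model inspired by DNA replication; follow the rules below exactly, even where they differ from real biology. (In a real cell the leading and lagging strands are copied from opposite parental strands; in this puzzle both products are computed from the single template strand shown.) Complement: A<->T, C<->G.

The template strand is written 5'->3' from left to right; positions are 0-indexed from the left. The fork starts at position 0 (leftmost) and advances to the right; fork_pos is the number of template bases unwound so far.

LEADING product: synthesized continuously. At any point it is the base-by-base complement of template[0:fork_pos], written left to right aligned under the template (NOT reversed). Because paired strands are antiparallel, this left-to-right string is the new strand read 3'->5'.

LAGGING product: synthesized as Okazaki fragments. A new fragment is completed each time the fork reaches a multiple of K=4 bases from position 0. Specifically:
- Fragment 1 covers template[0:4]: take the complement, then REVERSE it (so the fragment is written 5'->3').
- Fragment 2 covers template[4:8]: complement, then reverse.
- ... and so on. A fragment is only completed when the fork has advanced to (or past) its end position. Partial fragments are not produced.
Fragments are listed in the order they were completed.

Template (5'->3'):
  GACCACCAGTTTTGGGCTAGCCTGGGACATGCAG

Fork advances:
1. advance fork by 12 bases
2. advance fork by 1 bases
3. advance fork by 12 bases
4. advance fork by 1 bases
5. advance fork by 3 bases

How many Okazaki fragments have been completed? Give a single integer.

Answer: 7

Derivation:
Step 1: advance 12 -> fork_pos = 0 + 12 = 12. Reached multiple(s) of 4: 4, 8, 12 -> fragments 1-3 completed (3 total).
Step 2: advance 1 -> fork_pos = 12 + 1 = 13. Next multiple of 4 is 16 (not reached); still 3 fragment(s).
Step 3: advance 12 -> fork_pos = 13 + 12 = 25. Reached multiple(s) of 4: 16, 20, 24 -> fragments 4-6 completed (6 total).
Step 4: advance 1 -> fork_pos = 25 + 1 = 26. Next multiple of 4 is 28 (not reached); still 6 fragment(s).
Step 5: advance 3 -> fork_pos = 26 + 3 = 29. Reached multiple(s) of 4: 28 -> fragment 7 completed (7 total).
Check: final fork_pos = 29; the multiples of 4 that are <= 29 are 4..28 -> 29 // 4 = 7 completed fragment(s).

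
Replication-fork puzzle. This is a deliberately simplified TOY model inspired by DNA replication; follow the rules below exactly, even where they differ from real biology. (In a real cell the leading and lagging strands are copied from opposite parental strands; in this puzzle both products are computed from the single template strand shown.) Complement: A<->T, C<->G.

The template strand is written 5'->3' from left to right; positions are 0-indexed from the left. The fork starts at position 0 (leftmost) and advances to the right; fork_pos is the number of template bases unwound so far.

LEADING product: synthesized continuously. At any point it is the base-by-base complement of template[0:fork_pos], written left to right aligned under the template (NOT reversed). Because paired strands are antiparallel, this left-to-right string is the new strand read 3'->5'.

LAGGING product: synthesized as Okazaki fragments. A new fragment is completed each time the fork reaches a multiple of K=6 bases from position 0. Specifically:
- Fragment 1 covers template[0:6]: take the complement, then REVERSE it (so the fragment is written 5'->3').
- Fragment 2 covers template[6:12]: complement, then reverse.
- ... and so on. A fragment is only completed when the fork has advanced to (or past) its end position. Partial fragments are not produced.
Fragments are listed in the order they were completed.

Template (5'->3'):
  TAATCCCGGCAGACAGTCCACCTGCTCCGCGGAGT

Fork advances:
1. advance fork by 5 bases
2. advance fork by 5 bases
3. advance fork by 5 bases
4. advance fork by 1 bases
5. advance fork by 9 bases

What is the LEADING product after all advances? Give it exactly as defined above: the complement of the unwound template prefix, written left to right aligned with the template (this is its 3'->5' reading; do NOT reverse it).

Answer: ATTAGGGCCGTCTGTCAGGTGGACG

Derivation:
Step 1: advance 5 -> fork_pos = 0 + 5 = 5.
Step 2: advance 5 -> fork_pos = 5 + 5 = 10.
Step 3: advance 5 -> fork_pos = 10 + 5 = 15.
Step 4: advance 1 -> fork_pos = 15 + 1 = 16.
Step 5: advance 9 -> fork_pos = 16 + 9 = 25.
Unwound prefix: template[0:25] = TAATCCCGGCAGACAGTCCACCTGC
Complement it base by base (A<->T, C<->G), keeping left-to-right order:
  [0:5] TAATC -> ATTAG
  [5:10] CCGGC -> GGCCG
  [10:15] AGACA -> TCTGT
  [15:20] GTCCA -> CAGGT
  [20:25] CCTGC -> GGACG
Concatenate: ATTAGGGCCGTCTGTCAGGTGGACG (length 25; written aligned with the template, i.e. 3'->5').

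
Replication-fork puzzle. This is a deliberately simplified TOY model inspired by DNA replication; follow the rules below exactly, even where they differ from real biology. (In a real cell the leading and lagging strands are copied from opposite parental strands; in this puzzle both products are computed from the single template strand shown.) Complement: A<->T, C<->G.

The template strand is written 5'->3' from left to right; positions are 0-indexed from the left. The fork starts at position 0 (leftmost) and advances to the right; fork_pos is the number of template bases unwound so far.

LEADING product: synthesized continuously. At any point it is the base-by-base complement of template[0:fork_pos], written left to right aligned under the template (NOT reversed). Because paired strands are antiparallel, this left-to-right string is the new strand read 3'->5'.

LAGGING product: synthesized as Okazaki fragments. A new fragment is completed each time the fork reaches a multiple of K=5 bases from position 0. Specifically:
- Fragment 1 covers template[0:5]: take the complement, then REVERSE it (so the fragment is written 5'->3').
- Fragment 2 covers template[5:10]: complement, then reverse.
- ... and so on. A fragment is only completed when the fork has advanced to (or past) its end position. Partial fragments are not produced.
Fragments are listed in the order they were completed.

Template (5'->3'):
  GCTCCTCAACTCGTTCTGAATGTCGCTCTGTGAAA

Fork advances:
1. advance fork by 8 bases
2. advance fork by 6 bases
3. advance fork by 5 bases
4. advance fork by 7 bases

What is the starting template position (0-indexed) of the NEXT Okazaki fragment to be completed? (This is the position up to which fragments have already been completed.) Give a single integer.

Answer: 25

Derivation:
Step 1: advance 8 -> fork_pos = 0 + 8 = 8. Reached multiple(s) of 5: 5 -> fragment 1 completed (1 total).
Step 2: advance 6 -> fork_pos = 8 + 6 = 14. Reached multiple(s) of 5: 10 -> fragment 2 completed (2 total).
Step 3: advance 5 -> fork_pos = 14 + 5 = 19. Reached multiple(s) of 5: 15 -> fragment 3 completed (3 total).
Step 4: advance 7 -> fork_pos = 19 + 7 = 26. Reached multiple(s) of 5: 20, 25 -> fragments 4-5 completed (5 total).
5 fragment(s) completed, covering template[0:25] (5 x 5 = 25). The next fragment, fragment 6, covers template[25:30], so it starts at position 25.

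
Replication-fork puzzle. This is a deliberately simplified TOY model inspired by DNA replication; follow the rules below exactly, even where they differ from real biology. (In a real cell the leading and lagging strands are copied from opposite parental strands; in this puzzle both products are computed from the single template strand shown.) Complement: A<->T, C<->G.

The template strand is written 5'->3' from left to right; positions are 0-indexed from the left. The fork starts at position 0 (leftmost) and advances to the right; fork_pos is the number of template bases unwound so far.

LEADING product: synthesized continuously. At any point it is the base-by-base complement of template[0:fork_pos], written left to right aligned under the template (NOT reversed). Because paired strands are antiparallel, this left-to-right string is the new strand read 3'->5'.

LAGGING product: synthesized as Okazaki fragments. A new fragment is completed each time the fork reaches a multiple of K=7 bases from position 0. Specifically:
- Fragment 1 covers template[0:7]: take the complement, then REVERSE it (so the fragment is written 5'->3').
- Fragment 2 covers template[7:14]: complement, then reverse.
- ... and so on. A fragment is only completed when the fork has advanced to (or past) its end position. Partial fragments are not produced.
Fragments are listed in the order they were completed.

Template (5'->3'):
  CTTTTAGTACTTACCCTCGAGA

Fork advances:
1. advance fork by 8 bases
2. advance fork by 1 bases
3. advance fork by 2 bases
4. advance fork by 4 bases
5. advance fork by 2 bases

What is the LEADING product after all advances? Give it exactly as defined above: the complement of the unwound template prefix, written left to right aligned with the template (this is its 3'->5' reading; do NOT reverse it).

Step 1: advance 8 -> fork_pos = 0 + 8 = 8.
Step 2: advance 1 -> fork_pos = 8 + 1 = 9.
Step 3: advance 2 -> fork_pos = 9 + 2 = 11.
Step 4: advance 4 -> fork_pos = 11 + 4 = 15.
Step 5: advance 2 -> fork_pos = 15 + 2 = 17.
Unwound prefix: template[0:17] = CTTTTAGTACTTACCCT
Complement it base by base (A<->T, C<->G), keeping left-to-right order:
  [0:5] CTTTT -> GAAAA
  [5:10] AGTAC -> TCATG
  [10:15] TTACC -> AATGG
  [15:17] CT -> GA
Concatenate: GAAAATCATGAATGGGA (length 17; written aligned with the template, i.e. 3'->5').

Answer: GAAAATCATGAATGGGA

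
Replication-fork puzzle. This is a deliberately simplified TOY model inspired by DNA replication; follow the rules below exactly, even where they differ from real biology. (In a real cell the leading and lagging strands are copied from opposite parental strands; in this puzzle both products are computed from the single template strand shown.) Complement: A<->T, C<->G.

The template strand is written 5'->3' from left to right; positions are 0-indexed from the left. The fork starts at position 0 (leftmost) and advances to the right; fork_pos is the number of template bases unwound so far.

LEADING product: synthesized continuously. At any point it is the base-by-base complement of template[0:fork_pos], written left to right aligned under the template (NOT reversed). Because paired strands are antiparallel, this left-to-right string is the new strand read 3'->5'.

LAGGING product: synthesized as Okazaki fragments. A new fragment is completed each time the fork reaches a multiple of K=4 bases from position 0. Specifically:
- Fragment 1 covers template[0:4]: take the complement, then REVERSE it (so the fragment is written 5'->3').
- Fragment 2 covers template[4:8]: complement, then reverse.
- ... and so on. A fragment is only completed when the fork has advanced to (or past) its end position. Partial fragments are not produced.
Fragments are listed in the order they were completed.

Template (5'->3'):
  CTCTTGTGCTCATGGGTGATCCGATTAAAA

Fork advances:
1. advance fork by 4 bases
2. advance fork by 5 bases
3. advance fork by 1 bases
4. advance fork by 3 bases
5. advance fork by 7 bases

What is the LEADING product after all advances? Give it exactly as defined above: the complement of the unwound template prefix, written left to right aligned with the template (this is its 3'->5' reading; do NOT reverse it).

Answer: GAGAACACGAGTACCCACTA

Derivation:
Step 1: advance 4 -> fork_pos = 0 + 4 = 4.
Step 2: advance 5 -> fork_pos = 4 + 5 = 9.
Step 3: advance 1 -> fork_pos = 9 + 1 = 10.
Step 4: advance 3 -> fork_pos = 10 + 3 = 13.
Step 5: advance 7 -> fork_pos = 13 + 7 = 20.
Unwound prefix: template[0:20] = CTCTTGTGCTCATGGGTGAT
Complement it base by base (A<->T, C<->G), keeping left-to-right order:
  [0:5] CTCTT -> GAGAA
  [5:10] GTGCT -> CACGA
  [10:15] CATGG -> GTACC
  [15:20] GTGAT -> CACTA
Concatenate: GAGAACACGAGTACCCACTA (length 20; written aligned with the template, i.e. 3'->5').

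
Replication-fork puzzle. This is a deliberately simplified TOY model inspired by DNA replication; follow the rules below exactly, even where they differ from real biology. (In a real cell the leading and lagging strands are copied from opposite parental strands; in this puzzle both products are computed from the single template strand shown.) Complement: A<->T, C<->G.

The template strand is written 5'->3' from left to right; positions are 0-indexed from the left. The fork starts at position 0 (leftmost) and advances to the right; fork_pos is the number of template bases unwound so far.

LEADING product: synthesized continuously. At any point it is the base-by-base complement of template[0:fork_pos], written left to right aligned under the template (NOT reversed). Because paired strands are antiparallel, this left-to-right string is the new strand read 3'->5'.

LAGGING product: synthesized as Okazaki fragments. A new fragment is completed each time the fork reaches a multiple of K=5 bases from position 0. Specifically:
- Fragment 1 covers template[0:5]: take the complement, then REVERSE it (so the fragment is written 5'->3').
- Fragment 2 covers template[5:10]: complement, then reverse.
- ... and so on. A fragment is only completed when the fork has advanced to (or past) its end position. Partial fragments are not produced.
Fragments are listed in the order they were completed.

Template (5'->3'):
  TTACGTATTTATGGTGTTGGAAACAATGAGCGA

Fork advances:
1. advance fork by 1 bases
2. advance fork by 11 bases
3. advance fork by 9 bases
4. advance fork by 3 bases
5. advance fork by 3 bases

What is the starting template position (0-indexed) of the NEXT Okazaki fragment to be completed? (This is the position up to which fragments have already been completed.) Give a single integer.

Step 1: advance 1 -> fork_pos = 0 + 1 = 1. Next multiple of 5 is 5 (not reached); still 0 fragment(s).
Step 2: advance 11 -> fork_pos = 1 + 11 = 12. Reached multiple(s) of 5: 5, 10 -> fragments 1-2 completed (2 total).
Step 3: advance 9 -> fork_pos = 12 + 9 = 21. Reached multiple(s) of 5: 15, 20 -> fragments 3-4 completed (4 total).
Step 4: advance 3 -> fork_pos = 21 + 3 = 24. Next multiple of 5 is 25 (not reached); still 4 fragment(s).
Step 5: advance 3 -> fork_pos = 24 + 3 = 27. Reached multiple(s) of 5: 25 -> fragment 5 completed (5 total).
5 fragment(s) completed, covering template[0:25] (5 x 5 = 25). The next fragment, fragment 6, covers template[25:30], so it starts at position 25.

Answer: 25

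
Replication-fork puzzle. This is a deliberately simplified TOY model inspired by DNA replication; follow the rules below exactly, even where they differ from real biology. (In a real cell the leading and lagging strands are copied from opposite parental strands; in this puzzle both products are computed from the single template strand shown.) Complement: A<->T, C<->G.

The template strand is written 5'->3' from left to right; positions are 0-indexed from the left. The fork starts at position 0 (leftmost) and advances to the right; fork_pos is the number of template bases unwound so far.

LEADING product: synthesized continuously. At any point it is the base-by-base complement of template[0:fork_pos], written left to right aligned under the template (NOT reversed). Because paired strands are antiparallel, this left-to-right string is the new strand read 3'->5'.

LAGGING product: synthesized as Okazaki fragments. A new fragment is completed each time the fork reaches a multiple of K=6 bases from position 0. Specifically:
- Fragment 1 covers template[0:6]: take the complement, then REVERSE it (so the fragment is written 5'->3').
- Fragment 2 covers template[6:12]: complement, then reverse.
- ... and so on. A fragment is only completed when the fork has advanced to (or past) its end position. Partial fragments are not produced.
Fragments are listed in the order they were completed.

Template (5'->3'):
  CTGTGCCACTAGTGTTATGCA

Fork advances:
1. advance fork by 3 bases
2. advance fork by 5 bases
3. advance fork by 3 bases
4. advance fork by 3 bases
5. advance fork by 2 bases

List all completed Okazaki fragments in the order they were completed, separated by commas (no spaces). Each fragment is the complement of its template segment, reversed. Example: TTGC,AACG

Step 1: advance 3 -> fork_pos = 0 + 3 = 3. Next multiple of 6 is 6 (not reached); still 0 fragment(s).
Step 2: advance 5 -> fork_pos = 3 + 5 = 8. Reached multiple(s) of 6: 6 -> fragment 1 completed (1 total).
Step 3: advance 3 -> fork_pos = 8 + 3 = 11. Next multiple of 6 is 12 (not reached); still 1 fragment(s).
Step 4: advance 3 -> fork_pos = 11 + 3 = 14. Reached multiple(s) of 6: 12 -> fragment 2 completed (2 total).
Step 5: advance 2 -> fork_pos = 14 + 2 = 16. Next multiple of 6 is 18 (not reached); still 2 fragment(s).
Final fork_pos = 16, so 2 fragment(s) are complete. Build each: template segment -> complement -> reverse.
Fragment 1: template[0:6] = CTGTGC -> complement GACACG -> reversed GCACAG
Fragment 2: template[6:12] = CACTAG -> complement GTGATC -> reversed CTAGTG

Answer: GCACAG,CTAGTG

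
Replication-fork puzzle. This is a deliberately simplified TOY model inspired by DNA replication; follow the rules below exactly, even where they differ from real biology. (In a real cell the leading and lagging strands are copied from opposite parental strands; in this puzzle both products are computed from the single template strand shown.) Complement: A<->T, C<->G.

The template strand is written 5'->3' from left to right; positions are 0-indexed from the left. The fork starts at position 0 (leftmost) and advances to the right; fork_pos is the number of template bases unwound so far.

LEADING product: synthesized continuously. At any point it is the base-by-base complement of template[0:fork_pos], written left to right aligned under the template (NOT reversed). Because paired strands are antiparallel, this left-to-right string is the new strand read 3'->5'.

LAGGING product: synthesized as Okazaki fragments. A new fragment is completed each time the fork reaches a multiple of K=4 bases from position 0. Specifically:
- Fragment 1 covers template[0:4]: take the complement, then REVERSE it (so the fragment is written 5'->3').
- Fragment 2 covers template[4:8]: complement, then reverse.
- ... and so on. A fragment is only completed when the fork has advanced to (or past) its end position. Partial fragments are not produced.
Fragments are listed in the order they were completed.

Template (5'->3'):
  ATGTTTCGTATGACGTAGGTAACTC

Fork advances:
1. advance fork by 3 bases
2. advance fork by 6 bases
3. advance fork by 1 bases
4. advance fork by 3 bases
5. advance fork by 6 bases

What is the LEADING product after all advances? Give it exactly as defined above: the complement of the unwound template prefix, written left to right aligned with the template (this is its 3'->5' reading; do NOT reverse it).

Answer: TACAAAGCATACTGCATCC

Derivation:
Step 1: advance 3 -> fork_pos = 0 + 3 = 3.
Step 2: advance 6 -> fork_pos = 3 + 6 = 9.
Step 3: advance 1 -> fork_pos = 9 + 1 = 10.
Step 4: advance 3 -> fork_pos = 10 + 3 = 13.
Step 5: advance 6 -> fork_pos = 13 + 6 = 19.
Unwound prefix: template[0:19] = ATGTTTCGTATGACGTAGG
Complement it base by base (A<->T, C<->G), keeping left-to-right order:
  [0:5] ATGTT -> TACAA
  [5:10] TCGTA -> AGCAT
  [10:15] TGACG -> ACTGC
  [15:19] TAGG -> ATCC
Concatenate: TACAAAGCATACTGCATCC (length 19; written aligned with the template, i.e. 3'->5').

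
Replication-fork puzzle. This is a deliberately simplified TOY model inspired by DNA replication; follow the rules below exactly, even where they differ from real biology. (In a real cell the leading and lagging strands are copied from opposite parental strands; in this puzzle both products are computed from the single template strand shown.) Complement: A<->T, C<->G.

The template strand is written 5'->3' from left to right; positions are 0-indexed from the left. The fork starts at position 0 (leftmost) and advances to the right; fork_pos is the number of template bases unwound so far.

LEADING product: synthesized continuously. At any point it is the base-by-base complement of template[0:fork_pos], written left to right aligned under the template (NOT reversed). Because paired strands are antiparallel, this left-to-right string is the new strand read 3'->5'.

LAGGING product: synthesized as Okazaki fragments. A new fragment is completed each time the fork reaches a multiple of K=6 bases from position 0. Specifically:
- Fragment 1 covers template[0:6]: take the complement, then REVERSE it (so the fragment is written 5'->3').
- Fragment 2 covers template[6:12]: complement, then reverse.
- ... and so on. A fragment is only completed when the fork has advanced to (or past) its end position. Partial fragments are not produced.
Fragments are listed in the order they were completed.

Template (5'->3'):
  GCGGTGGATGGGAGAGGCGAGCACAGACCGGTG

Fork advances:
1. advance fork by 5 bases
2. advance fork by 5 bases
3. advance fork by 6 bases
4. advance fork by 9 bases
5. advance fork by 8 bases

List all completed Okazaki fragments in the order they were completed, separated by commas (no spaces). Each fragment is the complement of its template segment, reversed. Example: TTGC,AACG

Step 1: advance 5 -> fork_pos = 0 + 5 = 5. Next multiple of 6 is 6 (not reached); still 0 fragment(s).
Step 2: advance 5 -> fork_pos = 5 + 5 = 10. Reached multiple(s) of 6: 6 -> fragment 1 completed (1 total).
Step 3: advance 6 -> fork_pos = 10 + 6 = 16. Reached multiple(s) of 6: 12 -> fragment 2 completed (2 total).
Step 4: advance 9 -> fork_pos = 16 + 9 = 25. Reached multiple(s) of 6: 18, 24 -> fragments 3-4 completed (4 total).
Step 5: advance 8 -> fork_pos = 25 + 8 = 33. Reached multiple(s) of 6: 30 -> fragment 5 completed (5 total).
Final fork_pos = 33, so 5 fragment(s) are complete. Build each: template segment -> complement -> reverse.
Fragment 1: template[0:6] = GCGGTG -> complement CGCCAC -> reversed CACCGC
Fragment 2: template[6:12] = GATGGG -> complement CTACCC -> reversed CCCATC
Fragment 3: template[12:18] = AGAGGC -> complement TCTCCG -> reversed GCCTCT
Fragment 4: template[18:24] = GAGCAC -> complement CTCGTG -> reversed GTGCTC
Fragment 5: template[24:30] = AGACCG -> complement TCTGGC -> reversed CGGTCT

Answer: CACCGC,CCCATC,GCCTCT,GTGCTC,CGGTCT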